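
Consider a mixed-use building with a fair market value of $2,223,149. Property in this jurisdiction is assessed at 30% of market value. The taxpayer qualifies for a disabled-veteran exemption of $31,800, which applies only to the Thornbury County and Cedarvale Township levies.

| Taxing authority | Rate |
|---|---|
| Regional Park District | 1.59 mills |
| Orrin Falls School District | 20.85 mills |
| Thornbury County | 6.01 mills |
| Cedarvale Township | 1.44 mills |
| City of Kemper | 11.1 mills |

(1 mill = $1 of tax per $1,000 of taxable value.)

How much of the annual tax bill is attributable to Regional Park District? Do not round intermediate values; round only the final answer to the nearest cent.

Assessed value = $2,223,149 × 0.3 = $666,944.7
Regional Park District taxable value = $666,944.7 (exemption does not apply)
Regional Park District levy = $666,944.7 × 0.00159 = $1,060.442073

$1,060.44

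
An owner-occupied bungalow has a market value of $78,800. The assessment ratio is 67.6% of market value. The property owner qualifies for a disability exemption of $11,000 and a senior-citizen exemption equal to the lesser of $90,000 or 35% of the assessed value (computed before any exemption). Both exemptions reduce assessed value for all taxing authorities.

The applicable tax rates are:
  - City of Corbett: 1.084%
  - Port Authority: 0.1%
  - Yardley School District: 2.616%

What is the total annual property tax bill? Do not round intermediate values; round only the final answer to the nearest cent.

Assessed value = $78,800 × 0.676 = $53,268.8
Senior-citizen exemption = min($90,000, 35% × $53,268.8) = min($90,000, $18,644.08) = $18,644.08 (percentage binds)
Taxable value = $53,268.8 − $11,000 − $18,644.08 = $23,624.72
City of Corbett: $23,624.72 × 0.01084 = $256.0919648
Port Authority: $23,624.72 × 0.001 = $23.62472
Yardley School District: $23,624.72 × 0.02616 = $618.0226752
Total = $897.73936

$897.74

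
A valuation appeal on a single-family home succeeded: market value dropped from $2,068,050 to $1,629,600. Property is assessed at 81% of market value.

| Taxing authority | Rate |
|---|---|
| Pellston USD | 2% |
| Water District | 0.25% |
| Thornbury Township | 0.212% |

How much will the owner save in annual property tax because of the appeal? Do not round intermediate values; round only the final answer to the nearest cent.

$8,743.66

Old assessed value = $2,068,050 × 0.81 = $1,675,120.5
New assessed value = $1,629,600 × 0.81 = $1,319,976
Combined rate = 0.02 + 0.0025 + 0.00212 = 0.02462
Old tax = $1,675,120.5 × 0.02462 = $41,241.46671
New tax = $1,319,976 × 0.02462 = $32,497.80912
Reduction = $41,241.46671 − $32,497.80912 = $8,743.65759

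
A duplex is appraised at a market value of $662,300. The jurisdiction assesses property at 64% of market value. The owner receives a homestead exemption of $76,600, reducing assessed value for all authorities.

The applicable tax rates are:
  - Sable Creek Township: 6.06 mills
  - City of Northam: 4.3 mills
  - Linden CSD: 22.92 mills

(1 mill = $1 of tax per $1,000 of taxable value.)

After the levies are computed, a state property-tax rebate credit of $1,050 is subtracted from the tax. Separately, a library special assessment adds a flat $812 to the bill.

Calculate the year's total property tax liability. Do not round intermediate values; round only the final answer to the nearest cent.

$11,319.21

Assessed value = $662,300 × 0.64 = $423,872
Taxable value = $423,872 − $76,600 = $347,272
Sable Creek Township: $347,272 × 0.00606 = $2,104.46832
City of Northam: $347,272 × 0.0043 = $1,493.2696
Linden CSD: $347,272 × 0.02292 = $7,959.47424
Levies subtotal = $11,557.21216
After credit = $11,557.21216 − $1,050 = $10,507.21216
Total = $10,507.21216 + $812 = $11,319.21216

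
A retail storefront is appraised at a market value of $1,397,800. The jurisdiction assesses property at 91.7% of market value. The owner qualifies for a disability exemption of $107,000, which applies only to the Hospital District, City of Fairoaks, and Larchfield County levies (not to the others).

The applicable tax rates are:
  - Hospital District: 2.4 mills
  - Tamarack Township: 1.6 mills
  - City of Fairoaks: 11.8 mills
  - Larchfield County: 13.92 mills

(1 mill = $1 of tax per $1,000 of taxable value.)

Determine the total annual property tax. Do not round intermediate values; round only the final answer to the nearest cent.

Assessed value = $1,397,800 × 0.917 = $1,281,782.6
Hospital District: ($1,281,782.6 − $107,000) × 0.0024 = $1,174,782.6 × 0.0024 = $2,819.47824
Tamarack Township: $1,281,782.6 × 0.0016 = $2,050.85216
City of Fairoaks: ($1,281,782.6 − $107,000) × 0.0118 = $1,174,782.6 × 0.0118 = $13,862.43468
Larchfield County: ($1,281,782.6 − $107,000) × 0.01392 = $1,174,782.6 × 0.01392 = $16,352.973792
Total = $35,085.738872

$35,085.74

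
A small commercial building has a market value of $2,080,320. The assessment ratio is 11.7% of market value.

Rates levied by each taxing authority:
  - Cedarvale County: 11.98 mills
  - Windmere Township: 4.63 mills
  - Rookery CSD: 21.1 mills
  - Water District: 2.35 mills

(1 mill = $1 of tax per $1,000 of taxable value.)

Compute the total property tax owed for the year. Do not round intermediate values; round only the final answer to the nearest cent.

Assessed value = $2,080,320 × 0.117 = $243,397.44
Cedarvale County: $243,397.44 × 0.01198 = $2,915.9013312
Windmere Township: $243,397.44 × 0.00463 = $1,126.9301472
Rookery CSD: $243,397.44 × 0.0211 = $5,135.685984
Water District: $243,397.44 × 0.00235 = $571.983984
Total = $2,915.9013312 + $1,126.9301472 + $5,135.685984 + $571.983984 = $9,750.5014464

$9,750.50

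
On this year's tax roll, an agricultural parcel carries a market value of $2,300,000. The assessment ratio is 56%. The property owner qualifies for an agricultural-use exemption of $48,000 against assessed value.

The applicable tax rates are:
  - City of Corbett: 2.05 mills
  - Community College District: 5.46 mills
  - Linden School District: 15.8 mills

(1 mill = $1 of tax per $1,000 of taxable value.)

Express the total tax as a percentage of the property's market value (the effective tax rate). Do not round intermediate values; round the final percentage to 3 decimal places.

Assessed value = $2,300,000 × 0.56 = $1,288,000
Taxable value = $1,288,000 − $48,000 = $1,240,000
City of Corbett: $1,240,000 × 0.00205 = $2,542
Community College District: $1,240,000 × 0.00546 = $6,770.4
Linden School District: $1,240,000 × 0.0158 = $19,592
Total tax = $28,904.4
Effective rate = $28,904.4 ÷ $2,300,000 = 1.257% of market value

1.257%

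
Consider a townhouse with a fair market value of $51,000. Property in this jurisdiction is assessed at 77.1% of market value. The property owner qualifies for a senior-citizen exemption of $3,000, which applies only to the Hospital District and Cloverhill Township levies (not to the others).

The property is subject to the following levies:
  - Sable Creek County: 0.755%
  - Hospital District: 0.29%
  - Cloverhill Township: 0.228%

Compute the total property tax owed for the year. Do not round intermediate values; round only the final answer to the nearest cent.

Assessed value = $51,000 × 0.771 = $39,321
Sable Creek County: $39,321 × 0.00755 = $296.87355
Hospital District: ($39,321 − $3,000) × 0.0029 = $36,321 × 0.0029 = $105.3309
Cloverhill Township: ($39,321 − $3,000) × 0.00228 = $36,321 × 0.00228 = $82.81188
Total = $485.01633

$485.02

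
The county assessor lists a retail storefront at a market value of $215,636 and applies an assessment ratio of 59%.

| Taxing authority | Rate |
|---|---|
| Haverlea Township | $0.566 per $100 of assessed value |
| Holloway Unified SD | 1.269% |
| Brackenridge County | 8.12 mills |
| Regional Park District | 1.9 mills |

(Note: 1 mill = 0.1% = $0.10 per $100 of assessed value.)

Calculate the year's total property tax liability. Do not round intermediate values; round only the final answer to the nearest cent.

$3,609.38

Assessed value = $215,636 × 0.59 = $127,225.24
Haverlea Township: $127,225.24 × 0.00566 = $720.0948584
Holloway Unified SD: $127,225.24 × 0.01269 = $1,614.4882956
Brackenridge County: $127,225.24 × 0.00812 = $1,033.0689488
Regional Park District: $127,225.24 × 0.0019 = $241.727956
Total = $3,609.3800588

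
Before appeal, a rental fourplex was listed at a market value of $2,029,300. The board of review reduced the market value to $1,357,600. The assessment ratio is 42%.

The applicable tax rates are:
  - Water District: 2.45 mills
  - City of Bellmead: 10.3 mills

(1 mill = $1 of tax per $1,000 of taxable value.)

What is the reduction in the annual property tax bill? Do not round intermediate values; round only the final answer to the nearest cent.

$3,596.95

Old assessed value = $2,029,300 × 0.42 = $852,306
New assessed value = $1,357,600 × 0.42 = $570,192
Combined rate = 0.00245 + 0.0103 = 0.01275
Old tax = $852,306 × 0.01275 = $10,866.9015
New tax = $570,192 × 0.01275 = $7,269.948
Reduction = $10,866.9015 − $7,269.948 = $3,596.9535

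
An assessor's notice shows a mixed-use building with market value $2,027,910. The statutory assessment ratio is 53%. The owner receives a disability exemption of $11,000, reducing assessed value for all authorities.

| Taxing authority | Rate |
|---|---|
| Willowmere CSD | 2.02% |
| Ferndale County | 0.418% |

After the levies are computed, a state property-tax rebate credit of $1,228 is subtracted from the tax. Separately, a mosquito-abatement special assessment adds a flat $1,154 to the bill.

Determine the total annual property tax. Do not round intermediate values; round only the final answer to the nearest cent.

Assessed value = $2,027,910 × 0.53 = $1,074,792.3
Taxable value = $1,074,792.3 − $11,000 = $1,063,792.3
Willowmere CSD: $1,063,792.3 × 0.0202 = $21,488.60446
Ferndale County: $1,063,792.3 × 0.00418 = $4,446.651814
Levies subtotal = $25,935.256274
After credit = $25,935.256274 − $1,228 = $24,707.256274
Total = $24,707.256274 + $1,154 = $25,861.256274

$25,861.26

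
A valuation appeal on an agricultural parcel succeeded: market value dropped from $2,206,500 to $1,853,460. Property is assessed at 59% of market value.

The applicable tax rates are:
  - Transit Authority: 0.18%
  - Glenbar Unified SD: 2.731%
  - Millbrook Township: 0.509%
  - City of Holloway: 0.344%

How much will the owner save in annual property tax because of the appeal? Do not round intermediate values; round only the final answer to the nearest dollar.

Old assessed value = $2,206,500 × 0.59 = $1,301,835
New assessed value = $1,853,460 × 0.59 = $1,093,541.4
Combined rate = 0.0018 + 0.02731 + 0.00509 + 0.00344 = 0.03764
Old tax = $1,301,835 × 0.03764 = $49,001.0694
New tax = $1,093,541.4 × 0.03764 = $41,160.898296
Reduction = $49,001.0694 − $41,160.898296 = $7,840.171104

$7,840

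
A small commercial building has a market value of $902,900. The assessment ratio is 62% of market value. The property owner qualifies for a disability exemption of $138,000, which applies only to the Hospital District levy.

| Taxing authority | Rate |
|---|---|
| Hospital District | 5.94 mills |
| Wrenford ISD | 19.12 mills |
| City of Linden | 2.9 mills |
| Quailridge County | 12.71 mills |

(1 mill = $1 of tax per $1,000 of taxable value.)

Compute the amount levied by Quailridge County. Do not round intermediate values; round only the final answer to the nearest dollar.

$7,115

Assessed value = $902,900 × 0.62 = $559,798
Quailridge County taxable value = $559,798 (exemption does not apply)
Quailridge County levy = $559,798 × 0.01271 = $7,115.03258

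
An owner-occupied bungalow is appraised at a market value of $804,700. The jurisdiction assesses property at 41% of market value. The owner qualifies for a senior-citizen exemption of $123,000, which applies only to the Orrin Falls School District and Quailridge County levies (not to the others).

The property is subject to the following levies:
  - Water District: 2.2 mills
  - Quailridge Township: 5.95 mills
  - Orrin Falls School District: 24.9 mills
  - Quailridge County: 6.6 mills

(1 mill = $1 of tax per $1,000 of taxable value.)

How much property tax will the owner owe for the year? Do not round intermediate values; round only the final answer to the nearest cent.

Assessed value = $804,700 × 0.41 = $329,927
Water District: $329,927 × 0.0022 = $725.8394
Quailridge Township: $329,927 × 0.00595 = $1,963.06565
Orrin Falls School District: ($329,927 − $123,000) × 0.0249 = $206,927 × 0.0249 = $5,152.4823
Quailridge County: ($329,927 − $123,000) × 0.0066 = $206,927 × 0.0066 = $1,365.7182
Total = $9,207.10555

$9,207.11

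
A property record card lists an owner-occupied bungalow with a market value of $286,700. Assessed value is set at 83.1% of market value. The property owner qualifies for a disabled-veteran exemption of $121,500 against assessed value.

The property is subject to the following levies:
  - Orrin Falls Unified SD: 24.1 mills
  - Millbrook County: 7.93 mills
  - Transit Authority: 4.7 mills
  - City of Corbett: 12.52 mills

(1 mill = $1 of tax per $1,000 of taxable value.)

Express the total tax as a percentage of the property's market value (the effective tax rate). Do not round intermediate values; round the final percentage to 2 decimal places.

Assessed value = $286,700 × 0.831 = $238,247.7
Taxable value = $238,247.7 − $121,500 = $116,747.7
Orrin Falls Unified SD: $116,747.7 × 0.0241 = $2,813.61957
Millbrook County: $116,747.7 × 0.00793 = $925.809261
Transit Authority: $116,747.7 × 0.0047 = $548.71419
City of Corbett: $116,747.7 × 0.01252 = $1,461.681204
Total tax = $5,749.824225
Effective rate = $5,749.824225 ÷ $286,700 = 2.01% of market value

2.01%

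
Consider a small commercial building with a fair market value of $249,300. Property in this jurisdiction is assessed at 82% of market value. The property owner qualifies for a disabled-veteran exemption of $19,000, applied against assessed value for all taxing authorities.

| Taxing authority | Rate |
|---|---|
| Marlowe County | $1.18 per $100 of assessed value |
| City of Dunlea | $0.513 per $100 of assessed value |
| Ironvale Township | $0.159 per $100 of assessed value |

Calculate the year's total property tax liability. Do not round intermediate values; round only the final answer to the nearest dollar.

Assessed value = $249,300 × 0.82 = $204,426
Taxable value = $204,426 − $19,000 = $185,426
Marlowe County: $185,426 × 0.0118 = $2,188.0268
City of Dunlea: $185,426 × 0.00513 = $951.23538
Ironvale Township: $185,426 × 0.00159 = $294.82734
Total = $2,188.0268 + $951.23538 + $294.82734 = $3,434.08952

$3,434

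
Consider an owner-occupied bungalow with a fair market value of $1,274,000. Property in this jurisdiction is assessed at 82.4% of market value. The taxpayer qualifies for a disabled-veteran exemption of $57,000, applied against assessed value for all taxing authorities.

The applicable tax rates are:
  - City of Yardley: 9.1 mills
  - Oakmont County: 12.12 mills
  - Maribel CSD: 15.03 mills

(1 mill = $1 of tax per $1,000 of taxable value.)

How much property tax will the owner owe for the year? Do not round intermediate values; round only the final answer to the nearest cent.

$35,988.13

Assessed value = $1,274,000 × 0.824 = $1,049,776
Taxable value = $1,049,776 − $57,000 = $992,776
City of Yardley: $992,776 × 0.0091 = $9,034.2616
Oakmont County: $992,776 × 0.01212 = $12,032.44512
Maribel CSD: $992,776 × 0.01503 = $14,921.42328
Total = $9,034.2616 + $12,032.44512 + $14,921.42328 = $35,988.13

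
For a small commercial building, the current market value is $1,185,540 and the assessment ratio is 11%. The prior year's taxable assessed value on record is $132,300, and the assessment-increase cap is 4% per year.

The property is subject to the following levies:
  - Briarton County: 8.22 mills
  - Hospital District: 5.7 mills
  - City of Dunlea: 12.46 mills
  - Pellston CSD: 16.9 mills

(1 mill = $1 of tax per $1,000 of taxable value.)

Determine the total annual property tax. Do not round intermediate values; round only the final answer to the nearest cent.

Uncapped assessed value = $1,185,540 × 0.11 = $130,409.4
Cap limit = $132,300 × 1.04 = $137,592
Taxable assessed value = min($130,409.4, $137,592) = $130,409.4 (cap does not bind)
Briarton County: $130,409.4 × 0.00822 = $1,071.965268
Hospital District: $130,409.4 × 0.0057 = $743.33358
City of Dunlea: $130,409.4 × 0.01246 = $1,624.901124
Pellston CSD: $130,409.4 × 0.0169 = $2,203.91886
Total = $5,644.118832

$5,644.12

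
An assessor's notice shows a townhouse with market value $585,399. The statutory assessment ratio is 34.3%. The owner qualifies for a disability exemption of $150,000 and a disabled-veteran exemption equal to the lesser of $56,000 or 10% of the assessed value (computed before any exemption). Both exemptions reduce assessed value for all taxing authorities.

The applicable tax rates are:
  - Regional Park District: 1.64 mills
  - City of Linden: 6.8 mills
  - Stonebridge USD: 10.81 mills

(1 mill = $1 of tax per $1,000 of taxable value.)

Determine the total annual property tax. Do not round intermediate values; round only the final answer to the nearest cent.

Assessed value = $585,399 × 0.343 = $200,791.857
Disabled-veteran exemption = min($56,000, 10% × $200,791.857) = min($56,000, $20,079.1857) = $20,079.1857 (percentage binds)
Taxable value = $200,791.857 − $150,000 − $20,079.1857 = $30,712.6713
Regional Park District: $30,712.6713 × 0.00164 = $50.368780932
City of Linden: $30,712.6713 × 0.0068 = $208.84616484
Stonebridge USD: $30,712.6713 × 0.01081 = $332.003976753
Total = $591.218922525

$591.22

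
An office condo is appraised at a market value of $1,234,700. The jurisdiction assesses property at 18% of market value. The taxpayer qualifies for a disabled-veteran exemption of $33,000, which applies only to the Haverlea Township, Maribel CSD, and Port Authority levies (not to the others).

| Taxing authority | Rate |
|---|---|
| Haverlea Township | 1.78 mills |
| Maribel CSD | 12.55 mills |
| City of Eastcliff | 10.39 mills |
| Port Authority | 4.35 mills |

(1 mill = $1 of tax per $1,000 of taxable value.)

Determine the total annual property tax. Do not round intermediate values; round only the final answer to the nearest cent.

$5,844.25

Assessed value = $1,234,700 × 0.18 = $222,246
Haverlea Township: ($222,246 − $33,000) × 0.00178 = $189,246 × 0.00178 = $336.85788
Maribel CSD: ($222,246 − $33,000) × 0.01255 = $189,246 × 0.01255 = $2,375.0373
City of Eastcliff: $222,246 × 0.01039 = $2,309.13594
Port Authority: ($222,246 − $33,000) × 0.00435 = $189,246 × 0.00435 = $823.2201
Total = $5,844.25122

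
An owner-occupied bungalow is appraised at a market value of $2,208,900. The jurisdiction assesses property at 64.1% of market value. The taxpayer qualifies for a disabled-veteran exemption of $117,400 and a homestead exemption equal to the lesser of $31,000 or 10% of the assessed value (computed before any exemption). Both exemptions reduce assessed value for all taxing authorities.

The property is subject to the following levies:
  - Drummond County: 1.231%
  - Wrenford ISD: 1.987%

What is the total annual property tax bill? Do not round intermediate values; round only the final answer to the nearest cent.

$40,788.31

Assessed value = $2,208,900 × 0.641 = $1,415,904.9
Homestead exemption = min($31,000, 10% × $1,415,904.9) = min($31,000, $141,590.49) = $31,000 (dollar cap binds)
Taxable value = $1,415,904.9 − $117,400 − $31,000 = $1,267,504.9
Drummond County: $1,267,504.9 × 0.01231 = $15,602.985319
Wrenford ISD: $1,267,504.9 × 0.01987 = $25,185.322363
Total = $40,788.307682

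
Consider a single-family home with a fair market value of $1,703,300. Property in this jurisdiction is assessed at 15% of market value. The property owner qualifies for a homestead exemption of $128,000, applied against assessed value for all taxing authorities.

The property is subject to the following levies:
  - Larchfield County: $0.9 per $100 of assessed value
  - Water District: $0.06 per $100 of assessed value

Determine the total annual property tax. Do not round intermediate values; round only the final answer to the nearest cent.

$1,223.95

Assessed value = $1,703,300 × 0.15 = $255,495
Taxable value = $255,495 − $128,000 = $127,495
Larchfield County: $127,495 × 0.009 = $1,147.455
Water District: $127,495 × 0.0006 = $76.497
Total = $1,147.455 + $76.497 = $1,223.952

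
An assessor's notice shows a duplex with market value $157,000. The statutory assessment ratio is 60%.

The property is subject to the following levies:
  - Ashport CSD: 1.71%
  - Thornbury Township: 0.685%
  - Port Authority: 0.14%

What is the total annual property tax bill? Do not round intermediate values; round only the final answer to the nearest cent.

$2,387.97

Assessed value = $157,000 × 0.6 = $94,200
Ashport CSD: $94,200 × 0.0171 = $1,610.82
Thornbury Township: $94,200 × 0.00685 = $645.27
Port Authority: $94,200 × 0.0014 = $131.88
Total = $1,610.82 + $645.27 + $131.88 = $2,387.97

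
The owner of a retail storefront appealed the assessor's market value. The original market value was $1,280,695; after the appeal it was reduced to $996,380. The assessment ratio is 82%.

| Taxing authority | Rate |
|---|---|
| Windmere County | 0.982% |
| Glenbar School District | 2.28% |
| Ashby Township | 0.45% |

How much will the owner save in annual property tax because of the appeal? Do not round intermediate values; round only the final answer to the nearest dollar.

$8,654

Old assessed value = $1,280,695 × 0.82 = $1,050,169.9
New assessed value = $996,380 × 0.82 = $817,031.6
Combined rate = 0.00982 + 0.0228 + 0.0045 = 0.03712
Old tax = $1,050,169.9 × 0.03712 = $38,982.306688
New tax = $817,031.6 × 0.03712 = $30,328.212992
Reduction = $38,982.306688 − $30,328.212992 = $8,654.093696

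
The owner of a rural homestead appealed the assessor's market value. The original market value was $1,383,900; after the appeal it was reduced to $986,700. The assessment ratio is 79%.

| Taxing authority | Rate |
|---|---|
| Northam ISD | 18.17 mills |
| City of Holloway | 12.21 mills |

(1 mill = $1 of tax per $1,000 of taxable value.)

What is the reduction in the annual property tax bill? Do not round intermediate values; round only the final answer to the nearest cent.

$9,532.88

Old assessed value = $1,383,900 × 0.79 = $1,093,281
New assessed value = $986,700 × 0.79 = $779,493
Combined rate = 0.01817 + 0.01221 = 0.03038
Old tax = $1,093,281 × 0.03038 = $33,213.87678
New tax = $779,493 × 0.03038 = $23,680.99734
Reduction = $33,213.87678 − $23,680.99734 = $9,532.87944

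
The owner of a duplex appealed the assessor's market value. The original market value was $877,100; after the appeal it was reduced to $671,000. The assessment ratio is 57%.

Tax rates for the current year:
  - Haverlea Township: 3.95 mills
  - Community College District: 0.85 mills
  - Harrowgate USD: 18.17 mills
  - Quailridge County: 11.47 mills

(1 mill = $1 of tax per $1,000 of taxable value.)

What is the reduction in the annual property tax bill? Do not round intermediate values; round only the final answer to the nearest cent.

Old assessed value = $877,100 × 0.57 = $499,947
New assessed value = $671,000 × 0.57 = $382,470
Combined rate = 0.00395 + 0.00085 + 0.01817 + 0.01147 = 0.03444
Old tax = $499,947 × 0.03444 = $17,218.17468
New tax = $382,470 × 0.03444 = $13,172.2668
Reduction = $17,218.17468 − $13,172.2668 = $4,045.90788

$4,045.91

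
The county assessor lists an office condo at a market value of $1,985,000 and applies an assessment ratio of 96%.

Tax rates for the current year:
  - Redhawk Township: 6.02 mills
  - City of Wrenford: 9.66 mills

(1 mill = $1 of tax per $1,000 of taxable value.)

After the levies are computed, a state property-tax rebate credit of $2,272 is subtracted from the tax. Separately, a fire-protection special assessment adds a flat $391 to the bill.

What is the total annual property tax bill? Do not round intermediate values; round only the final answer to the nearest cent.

$27,998.81

Assessed value = $1,985,000 × 0.96 = $1,905,600
Redhawk Township: $1,905,600 × 0.00602 = $11,471.712
City of Wrenford: $1,905,600 × 0.00966 = $18,408.096
Levies subtotal = $29,879.808
After credit = $29,879.808 − $2,272 = $27,607.808
Total = $27,607.808 + $391 = $27,998.808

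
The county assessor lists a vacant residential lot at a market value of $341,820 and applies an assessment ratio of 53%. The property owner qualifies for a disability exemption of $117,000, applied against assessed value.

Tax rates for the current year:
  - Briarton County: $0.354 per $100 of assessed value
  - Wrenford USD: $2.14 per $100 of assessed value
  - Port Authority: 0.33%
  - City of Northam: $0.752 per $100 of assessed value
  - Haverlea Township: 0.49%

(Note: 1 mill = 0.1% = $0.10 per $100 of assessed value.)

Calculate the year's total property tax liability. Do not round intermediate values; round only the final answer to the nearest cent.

Assessed value = $341,820 × 0.53 = $181,164.6
Taxable value = $181,164.6 − $117,000 = $64,164.6
Briarton County: $64,164.6 × 0.00354 = $227.142684
Wrenford USD: $64,164.6 × 0.0214 = $1,373.12244
Port Authority: $64,164.6 × 0.0033 = $211.74318
City of Northam: $64,164.6 × 0.00752 = $482.517792
Haverlea Township: $64,164.6 × 0.0049 = $314.40654
Total = $2,608.932636

$2,608.93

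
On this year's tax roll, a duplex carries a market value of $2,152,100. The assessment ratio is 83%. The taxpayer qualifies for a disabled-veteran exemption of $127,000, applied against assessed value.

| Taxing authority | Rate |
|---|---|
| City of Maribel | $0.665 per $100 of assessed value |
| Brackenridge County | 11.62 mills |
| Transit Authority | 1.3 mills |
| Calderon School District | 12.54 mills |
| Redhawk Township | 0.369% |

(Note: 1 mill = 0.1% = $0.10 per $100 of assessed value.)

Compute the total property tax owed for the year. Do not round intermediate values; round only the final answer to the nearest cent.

Assessed value = $2,152,100 × 0.83 = $1,786,243
Taxable value = $1,786,243 − $127,000 = $1,659,243
City of Maribel: $1,659,243 × 0.00665 = $11,033.96595
Brackenridge County: $1,659,243 × 0.01162 = $19,280.40366
Transit Authority: $1,659,243 × 0.0013 = $2,157.0159
Calderon School District: $1,659,243 × 0.01254 = $20,806.90722
Redhawk Township: $1,659,243 × 0.00369 = $6,122.60667
Total = $59,400.8994

$59,400.90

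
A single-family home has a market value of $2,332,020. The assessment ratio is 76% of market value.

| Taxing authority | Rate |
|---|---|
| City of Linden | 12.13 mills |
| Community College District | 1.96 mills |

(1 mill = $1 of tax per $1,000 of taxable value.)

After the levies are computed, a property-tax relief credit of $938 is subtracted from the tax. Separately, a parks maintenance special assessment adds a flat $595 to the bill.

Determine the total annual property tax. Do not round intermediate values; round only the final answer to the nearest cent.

Assessed value = $2,332,020 × 0.76 = $1,772,335.2
City of Linden: $1,772,335.2 × 0.01213 = $21,498.425976
Community College District: $1,772,335.2 × 0.00196 = $3,473.776992
Levies subtotal = $24,972.202968
After credit = $24,972.202968 − $938 = $24,034.202968
Total = $24,034.202968 + $595 = $24,629.202968

$24,629.20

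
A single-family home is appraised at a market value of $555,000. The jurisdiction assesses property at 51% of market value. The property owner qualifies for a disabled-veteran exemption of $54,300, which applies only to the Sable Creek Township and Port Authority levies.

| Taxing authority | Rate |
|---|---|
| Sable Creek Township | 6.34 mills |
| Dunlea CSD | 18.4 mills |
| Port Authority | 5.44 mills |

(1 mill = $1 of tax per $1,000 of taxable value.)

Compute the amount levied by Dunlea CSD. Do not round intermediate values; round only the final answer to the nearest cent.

Assessed value = $555,000 × 0.51 = $283,050
Dunlea CSD taxable value = $283,050 (exemption does not apply)
Dunlea CSD levy = $283,050 × 0.0184 = $5,208.12

$5,208.12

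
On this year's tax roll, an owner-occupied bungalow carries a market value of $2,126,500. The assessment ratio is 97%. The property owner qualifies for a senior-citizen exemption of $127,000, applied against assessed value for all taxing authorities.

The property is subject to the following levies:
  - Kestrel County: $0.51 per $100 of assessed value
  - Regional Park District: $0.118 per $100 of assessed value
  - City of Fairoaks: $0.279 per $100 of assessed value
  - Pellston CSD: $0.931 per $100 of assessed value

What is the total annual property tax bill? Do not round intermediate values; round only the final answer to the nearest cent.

Assessed value = $2,126,500 × 0.97 = $2,062,705
Taxable value = $2,062,705 − $127,000 = $1,935,705
Kestrel County: $1,935,705 × 0.0051 = $9,872.0955
Regional Park District: $1,935,705 × 0.00118 = $2,284.1319
City of Fairoaks: $1,935,705 × 0.00279 = $5,400.61695
Pellston CSD: $1,935,705 × 0.00931 = $18,021.41355
Total = $9,872.0955 + $2,284.1319 + $5,400.61695 + $18,021.41355 = $35,578.2579

$35,578.26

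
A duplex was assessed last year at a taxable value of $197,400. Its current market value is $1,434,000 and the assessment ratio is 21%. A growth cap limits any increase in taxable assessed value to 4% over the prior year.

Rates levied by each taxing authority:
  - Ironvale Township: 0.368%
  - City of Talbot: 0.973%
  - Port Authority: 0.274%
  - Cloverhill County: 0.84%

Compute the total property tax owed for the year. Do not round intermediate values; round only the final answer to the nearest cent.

$5,040.02

Uncapped assessed value = $1,434,000 × 0.21 = $301,140
Cap limit = $197,400 × 1.04 = $205,296
Taxable assessed value = min($301,140, $205,296) = $205,296 (cap binds)
Ironvale Township: $205,296 × 0.00368 = $755.48928
City of Talbot: $205,296 × 0.00973 = $1,997.53008
Port Authority: $205,296 × 0.00274 = $562.51104
Cloverhill County: $205,296 × 0.0084 = $1,724.4864
Total = $5,040.0168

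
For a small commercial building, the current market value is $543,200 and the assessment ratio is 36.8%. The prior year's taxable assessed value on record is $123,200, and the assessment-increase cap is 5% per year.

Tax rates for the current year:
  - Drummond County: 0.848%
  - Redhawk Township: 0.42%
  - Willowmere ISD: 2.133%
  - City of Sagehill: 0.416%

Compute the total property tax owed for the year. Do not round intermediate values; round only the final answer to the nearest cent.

Uncapped assessed value = $543,200 × 0.368 = $199,897.6
Cap limit = $123,200 × 1.05 = $129,360
Taxable assessed value = min($199,897.6, $129,360) = $129,360 (cap binds)
Drummond County: $129,360 × 0.00848 = $1,096.9728
Redhawk Township: $129,360 × 0.0042 = $543.312
Willowmere ISD: $129,360 × 0.02133 = $2,759.2488
City of Sagehill: $129,360 × 0.00416 = $538.1376
Total = $4,937.6712

$4,937.67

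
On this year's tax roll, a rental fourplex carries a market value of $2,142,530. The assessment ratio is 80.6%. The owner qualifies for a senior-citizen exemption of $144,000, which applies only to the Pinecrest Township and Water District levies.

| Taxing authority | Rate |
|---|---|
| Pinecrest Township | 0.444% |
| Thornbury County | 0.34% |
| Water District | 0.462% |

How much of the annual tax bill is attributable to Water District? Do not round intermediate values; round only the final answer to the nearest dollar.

$7,313

Assessed value = $2,142,530 × 0.806 = $1,726,879.18
Water District taxable value = $1,726,879.18 − $144,000 = $1,582,879.18
Water District levy = $1,582,879.18 × 0.00462 = $7,312.9018116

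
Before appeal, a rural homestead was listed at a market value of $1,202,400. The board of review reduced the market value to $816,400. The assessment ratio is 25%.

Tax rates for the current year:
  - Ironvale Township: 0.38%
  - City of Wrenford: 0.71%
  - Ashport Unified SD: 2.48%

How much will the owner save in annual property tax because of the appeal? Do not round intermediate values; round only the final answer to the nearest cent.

Old assessed value = $1,202,400 × 0.25 = $300,600
New assessed value = $816,400 × 0.25 = $204,100
Combined rate = 0.0038 + 0.0071 + 0.0248 = 0.0357
Old tax = $300,600 × 0.0357 = $10,731.42
New tax = $204,100 × 0.0357 = $7,286.37
Reduction = $10,731.42 − $7,286.37 = $3,445.05

$3,445.05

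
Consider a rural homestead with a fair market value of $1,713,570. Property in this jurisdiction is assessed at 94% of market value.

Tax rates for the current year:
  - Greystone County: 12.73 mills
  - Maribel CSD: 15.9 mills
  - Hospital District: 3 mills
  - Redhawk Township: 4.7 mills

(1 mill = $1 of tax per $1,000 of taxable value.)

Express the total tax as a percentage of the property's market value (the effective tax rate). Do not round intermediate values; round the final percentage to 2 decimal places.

3.42%

Assessed value = $1,713,570 × 0.94 = $1,610,755.8
Greystone County: $1,610,755.8 × 0.01273 = $20,504.921334
Maribel CSD: $1,610,755.8 × 0.0159 = $25,611.01722
Hospital District: $1,610,755.8 × 0.003 = $4,832.2674
Redhawk Township: $1,610,755.8 × 0.0047 = $7,570.55226
Total tax = $58,518.758214
Effective rate = $58,518.758214 ÷ $1,713,570 = 3.42% of market value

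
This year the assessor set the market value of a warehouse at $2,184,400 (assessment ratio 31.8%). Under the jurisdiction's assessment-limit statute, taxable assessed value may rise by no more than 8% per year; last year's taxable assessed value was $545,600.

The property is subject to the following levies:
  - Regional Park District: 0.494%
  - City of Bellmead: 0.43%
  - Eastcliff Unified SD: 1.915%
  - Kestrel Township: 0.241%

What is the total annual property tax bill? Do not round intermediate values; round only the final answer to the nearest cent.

$18,148.84

Uncapped assessed value = $2,184,400 × 0.318 = $694,639.2
Cap limit = $545,600 × 1.08 = $589,248
Taxable assessed value = min($694,639.2, $589,248) = $589,248 (cap binds)
Regional Park District: $589,248 × 0.00494 = $2,910.88512
City of Bellmead: $589,248 × 0.0043 = $2,533.7664
Eastcliff Unified SD: $589,248 × 0.01915 = $11,284.0992
Kestrel Township: $589,248 × 0.00241 = $1,420.08768
Total = $18,148.8384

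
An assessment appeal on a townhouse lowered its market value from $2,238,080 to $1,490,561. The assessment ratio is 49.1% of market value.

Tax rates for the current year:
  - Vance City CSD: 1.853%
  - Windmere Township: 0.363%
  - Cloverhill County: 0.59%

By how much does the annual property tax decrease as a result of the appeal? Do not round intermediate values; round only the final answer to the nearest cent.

Old assessed value = $2,238,080 × 0.491 = $1,098,897.28
New assessed value = $1,490,561 × 0.491 = $731,865.451
Combined rate = 0.01853 + 0.00363 + 0.0059 = 0.02806
Old tax = $1,098,897.28 × 0.02806 = $30,835.0576768
New tax = $731,865.451 × 0.02806 = $20,536.14455506
Reduction = $30,835.0576768 − $20,536.14455506 = $10,298.91312174

$10,298.91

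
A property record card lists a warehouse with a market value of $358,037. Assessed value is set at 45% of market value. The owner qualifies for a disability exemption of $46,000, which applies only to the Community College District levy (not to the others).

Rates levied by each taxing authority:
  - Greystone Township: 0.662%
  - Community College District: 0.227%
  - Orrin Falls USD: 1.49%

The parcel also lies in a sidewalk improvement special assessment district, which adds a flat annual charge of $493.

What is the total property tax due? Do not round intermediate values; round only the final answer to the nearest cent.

Assessed value = $358,037 × 0.45 = $161,116.65
Greystone Township: $161,116.65 × 0.00662 = $1,066.592223
Community College District: ($161,116.65 − $46,000) × 0.00227 = $115,116.65 × 0.00227 = $261.3147955
Orrin Falls USD: $161,116.65 × 0.0149 = $2,400.638085
Levies subtotal = $3,728.5451035
Total = $3,728.5451035 + $493 = $4,221.5451035

$4,221.55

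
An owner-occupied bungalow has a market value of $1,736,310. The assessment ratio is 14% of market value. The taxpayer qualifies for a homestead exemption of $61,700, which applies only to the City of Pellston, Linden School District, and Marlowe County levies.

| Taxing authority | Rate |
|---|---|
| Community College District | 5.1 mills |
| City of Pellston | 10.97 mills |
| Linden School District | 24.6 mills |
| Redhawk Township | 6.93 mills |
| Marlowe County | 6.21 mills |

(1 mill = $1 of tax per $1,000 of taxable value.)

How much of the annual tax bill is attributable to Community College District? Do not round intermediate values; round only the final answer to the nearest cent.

$1,239.73

Assessed value = $1,736,310 × 0.14 = $243,083.4
Community College District taxable value = $243,083.4 (exemption does not apply)
Community College District levy = $243,083.4 × 0.0051 = $1,239.72534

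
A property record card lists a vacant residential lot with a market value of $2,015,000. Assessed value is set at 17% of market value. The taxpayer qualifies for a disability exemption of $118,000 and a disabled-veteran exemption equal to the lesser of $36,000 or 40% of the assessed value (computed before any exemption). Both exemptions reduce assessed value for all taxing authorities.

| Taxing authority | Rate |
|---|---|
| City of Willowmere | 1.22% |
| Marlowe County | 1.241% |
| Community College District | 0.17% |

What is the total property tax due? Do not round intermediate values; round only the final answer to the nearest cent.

Assessed value = $2,015,000 × 0.17 = $342,550
Disabled-veteran exemption = min($36,000, 40% × $342,550) = min($36,000, $137,020) = $36,000 (dollar cap binds)
Taxable value = $342,550 − $118,000 − $36,000 = $188,550
City of Willowmere: $188,550 × 0.0122 = $2,300.31
Marlowe County: $188,550 × 0.01241 = $2,339.9055
Community College District: $188,550 × 0.0017 = $320.535
Total = $4,960.7505

$4,960.75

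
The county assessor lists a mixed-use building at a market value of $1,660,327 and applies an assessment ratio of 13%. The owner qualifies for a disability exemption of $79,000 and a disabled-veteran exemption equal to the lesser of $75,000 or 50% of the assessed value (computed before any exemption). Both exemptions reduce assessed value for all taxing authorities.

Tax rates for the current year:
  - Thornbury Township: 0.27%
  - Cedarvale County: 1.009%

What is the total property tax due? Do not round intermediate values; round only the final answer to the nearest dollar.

Assessed value = $1,660,327 × 0.13 = $215,842.51
Disabled-veteran exemption = min($75,000, 50% × $215,842.51) = min($75,000, $107,921.255) = $75,000 (dollar cap binds)
Taxable value = $215,842.51 − $79,000 − $75,000 = $61,842.51
Thornbury Township: $61,842.51 × 0.0027 = $166.974777
Cedarvale County: $61,842.51 × 0.01009 = $623.9909259
Total = $790.9657029

$791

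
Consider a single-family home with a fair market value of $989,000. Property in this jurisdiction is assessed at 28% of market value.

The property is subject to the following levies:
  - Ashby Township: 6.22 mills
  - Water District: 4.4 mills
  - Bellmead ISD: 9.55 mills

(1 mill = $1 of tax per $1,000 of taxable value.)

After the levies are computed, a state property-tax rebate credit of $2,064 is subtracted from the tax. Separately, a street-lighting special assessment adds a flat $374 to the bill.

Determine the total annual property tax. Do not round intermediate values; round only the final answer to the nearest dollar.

$3,895

Assessed value = $989,000 × 0.28 = $276,920
Ashby Township: $276,920 × 0.00622 = $1,722.4424
Water District: $276,920 × 0.0044 = $1,218.448
Bellmead ISD: $276,920 × 0.00955 = $2,644.586
Levies subtotal = $5,585.4764
After credit = $5,585.4764 − $2,064 = $3,521.4764
Total = $3,521.4764 + $374 = $3,895.4764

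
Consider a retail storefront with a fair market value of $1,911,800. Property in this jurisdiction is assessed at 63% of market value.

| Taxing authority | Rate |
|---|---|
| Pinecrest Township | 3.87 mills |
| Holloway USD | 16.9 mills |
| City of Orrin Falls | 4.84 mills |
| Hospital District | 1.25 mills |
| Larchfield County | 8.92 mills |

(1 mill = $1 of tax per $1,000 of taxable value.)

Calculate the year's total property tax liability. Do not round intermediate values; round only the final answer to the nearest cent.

$43,094.65

Assessed value = $1,911,800 × 0.63 = $1,204,434
Pinecrest Township: $1,204,434 × 0.00387 = $4,661.15958
Holloway USD: $1,204,434 × 0.0169 = $20,354.9346
City of Orrin Falls: $1,204,434 × 0.00484 = $5,829.46056
Hospital District: $1,204,434 × 0.00125 = $1,505.5425
Larchfield County: $1,204,434 × 0.00892 = $10,743.55128
Total = $4,661.15958 + $20,354.9346 + $5,829.46056 + $1,505.5425 + $10,743.55128 = $43,094.64852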